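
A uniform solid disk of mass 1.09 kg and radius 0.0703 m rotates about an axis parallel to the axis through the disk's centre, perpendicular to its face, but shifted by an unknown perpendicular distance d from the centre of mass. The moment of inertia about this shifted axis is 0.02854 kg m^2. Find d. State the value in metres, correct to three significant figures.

0.154

About the centre-of-mass axis, I_cm = (1/2)MR² = (1/2)(1.09)(0.0703)² = 0.0026934 kg m^2.
Parallel axis theorem: I = I_cm + Md², so Md² = 0.02854 − 0.0026934 = 0.025847 kg m^2.
d = √(0.025847 / 1.09) = 0.15399 m.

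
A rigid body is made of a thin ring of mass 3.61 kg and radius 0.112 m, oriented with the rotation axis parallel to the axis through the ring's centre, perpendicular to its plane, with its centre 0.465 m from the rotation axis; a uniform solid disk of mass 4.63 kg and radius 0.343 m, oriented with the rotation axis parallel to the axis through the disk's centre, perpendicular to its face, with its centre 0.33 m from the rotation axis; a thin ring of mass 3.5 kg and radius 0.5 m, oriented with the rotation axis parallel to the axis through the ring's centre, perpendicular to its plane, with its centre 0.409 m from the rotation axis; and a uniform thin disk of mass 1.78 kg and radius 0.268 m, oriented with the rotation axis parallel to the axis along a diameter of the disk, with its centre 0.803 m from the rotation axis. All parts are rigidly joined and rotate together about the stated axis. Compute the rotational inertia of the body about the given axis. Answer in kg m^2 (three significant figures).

4.24

Thin ring: I_cm = MR² = (3.61)(0.112)² = 0.045284 kg m^2; centre at d = 0.465 m, so the parallel axis theorem gives I = 0.045284 + (3.61)(0.465)² = 0.82586 kg m^2.
Solid disk: I_cm = (1/2)MR² = (1/2)(4.63)(0.343)² = 0.27236 kg m^2; centre at d = 0.33 m, so the parallel axis theorem gives I = 0.27236 + (4.63)(0.33)² = 0.77656 kg m^2.
Thin ring: I_cm = MR² = (3.5)(0.5)² = 0.875 kg m^2; centre at d = 0.409 m, so the parallel axis theorem gives I = 0.875 + (3.5)(0.409)² = 1.4605 kg m^2.
Thin disk: I_cm = (1/4)MR² = (1/4)(1.78)(0.268)² = 0.031962 kg m^2; centre at d = 0.803 m, so the parallel axis theorem gives I = 0.031962 + (1.78)(0.803)² = 1.1797 kg m^2.
Total I = 0.82586 + 0.77656 + 1.4605 + 1.1797 = 4.2426 kg m^2.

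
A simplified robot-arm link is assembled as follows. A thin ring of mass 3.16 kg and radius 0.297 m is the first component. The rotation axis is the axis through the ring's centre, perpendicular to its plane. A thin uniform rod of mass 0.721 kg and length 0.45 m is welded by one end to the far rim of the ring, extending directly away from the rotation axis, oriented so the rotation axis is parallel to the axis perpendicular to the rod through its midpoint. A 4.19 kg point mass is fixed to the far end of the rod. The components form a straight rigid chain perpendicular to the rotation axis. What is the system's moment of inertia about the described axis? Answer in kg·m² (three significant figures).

2.83

Thin ring: I_cm = MR² = (3.16)(0.297)² = 0.27874 kg·m²; axis through the centre, so I = 0.27874 kg·m².
Thin rod: I_cm = (1/12)ML² = (1/12)(0.721)(0.45)² = 0.012167 kg·m²; centre at d = 0.297 + 0.225 = 0.522 m, so I = I_cm + Md² gives I = 0.012167 + (0.721)(0.522)² = 0.20863 kg·m².
Point mass: I_cm = 0; centre at d = 0.297 + 0.225 + 0.225 = 0.747 m, so I = I_cm + Md² gives I = 0 + (4.19)(0.747)² = 2.3381 kg·m².
Total I = 0.27874 + 0.20863 + 2.3381 = 2.8254 kg·m².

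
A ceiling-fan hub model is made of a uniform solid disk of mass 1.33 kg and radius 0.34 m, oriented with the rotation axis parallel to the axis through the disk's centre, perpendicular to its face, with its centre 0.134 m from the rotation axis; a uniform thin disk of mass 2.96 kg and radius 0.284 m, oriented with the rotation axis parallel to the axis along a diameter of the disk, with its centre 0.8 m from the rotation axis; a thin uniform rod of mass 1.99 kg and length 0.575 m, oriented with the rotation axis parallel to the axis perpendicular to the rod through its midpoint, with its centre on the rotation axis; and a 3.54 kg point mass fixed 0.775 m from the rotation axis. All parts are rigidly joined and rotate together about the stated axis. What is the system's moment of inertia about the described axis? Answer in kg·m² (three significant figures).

4.24

Solid disk: I_cm = (1/2)MR² = (1/2)(1.33)(0.34)² = 0.076874 kg·m²; centre at d = 0.134 m, so the parallel axis theorem gives I = 0.076874 + (1.33)(0.134)² = 0.10076 kg·m².
Thin disk: I_cm = (1/4)MR² = (1/4)(2.96)(0.284)² = 0.059685 kg·m²; centre at d = 0.8 m, so the parallel axis theorem gives I = 0.059685 + (2.96)(0.8)² = 1.9541 kg·m².
Thin rod: I_cm = (1/12)ML² = (1/12)(1.99)(0.575)² = 0.054829 kg·m²; axis through the centre, so I = 0.054829 kg·m².
Point mass: I_cm = 0; centre at d = 0.775 m, so the parallel axis theorem gives I = 0 + (3.54)(0.775)² = 2.1262 kg·m².
Total I = 0.10076 + 1.9541 + 0.054829 + 2.1262 = 4.2359 kg·m².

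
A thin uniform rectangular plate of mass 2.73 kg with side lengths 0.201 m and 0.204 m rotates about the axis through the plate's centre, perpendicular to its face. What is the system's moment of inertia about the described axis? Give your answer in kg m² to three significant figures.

I_cm = (1/12)M(a²+b²) = (1/12)(2.73)[(0.201)² + (0.204)²] = 0.018659 kg m²; axis through the centre, so I = 0.018659 kg m².

0.0187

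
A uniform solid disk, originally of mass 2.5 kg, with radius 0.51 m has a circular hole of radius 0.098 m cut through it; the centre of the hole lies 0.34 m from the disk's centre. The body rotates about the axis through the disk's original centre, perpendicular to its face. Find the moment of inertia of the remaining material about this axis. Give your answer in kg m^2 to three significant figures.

Unpierced body about its centre: I₀ = (1/2)MR² = (1/2)(2.5)(0.51)² = 0.32512 kg m^2.
The removed disk has mass m = M·(r/R)² = (2.5)(0.098/0.51)² = 0.092311 kg (same uniform areal density).
Its moment of inertia about the rotation axis (parallel-axis theorem): I_hole = (1/2)mr² + md² = (1/2)(0.092311)(0.098)² + (0.092311)(0.34)² = 0.011114 kg m^2.
Treating the hole as negative mass, I = I₀ − I_hole = 0.32512 − 0.011114 = 0.31401 kg m^2.

0.314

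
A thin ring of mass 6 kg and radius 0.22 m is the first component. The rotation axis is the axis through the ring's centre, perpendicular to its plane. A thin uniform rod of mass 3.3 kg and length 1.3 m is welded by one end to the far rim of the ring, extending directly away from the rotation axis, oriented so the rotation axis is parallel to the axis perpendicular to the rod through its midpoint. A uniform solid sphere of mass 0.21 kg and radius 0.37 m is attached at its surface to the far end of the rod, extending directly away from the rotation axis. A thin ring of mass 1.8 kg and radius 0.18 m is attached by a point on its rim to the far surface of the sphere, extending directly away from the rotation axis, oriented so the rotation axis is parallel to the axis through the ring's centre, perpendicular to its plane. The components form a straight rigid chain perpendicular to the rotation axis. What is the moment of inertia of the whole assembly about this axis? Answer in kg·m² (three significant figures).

Thin ring: I_cm = MR² = (6)(0.22)² = 0.2904 kg·m²; axis through the centre, so I = 0.2904 kg·m².
Thin rod: I_cm = (1/12)ML² = (1/12)(3.3)(1.3)² = 0.46475 kg·m²; centre at d = 0.22 + 0.65 = 0.87 m, so the parallel axis theorem gives I = 0.46475 + (3.3)(0.87)² = 2.9625 kg·m².
Solid sphere: I_cm = (2/5)MR² = (2/5)(0.21)(0.37)² = 0.0115 kg·m²; centre at d = 0.22 + 0.65 + 0.65 + 0.37 = 1.89 m, so the parallel axis theorem gives I = 0.0115 + (0.21)(1.89)² = 0.76164 kg·m².
Thin ring: I_cm = MR² = (1.8)(0.18)² = 0.05832 kg·m²; centre at d = 0.22 + 0.65 + 0.65 + 0.37 + 0.37 + 0.18 = 2.44 m, so the parallel axis theorem gives I = 0.05832 + (1.8)(2.44)² = 10.775 kg·m².
Total I = 0.2904 + 2.9625 + 0.76164 + 10.775 = 14.789 kg·m².

14.8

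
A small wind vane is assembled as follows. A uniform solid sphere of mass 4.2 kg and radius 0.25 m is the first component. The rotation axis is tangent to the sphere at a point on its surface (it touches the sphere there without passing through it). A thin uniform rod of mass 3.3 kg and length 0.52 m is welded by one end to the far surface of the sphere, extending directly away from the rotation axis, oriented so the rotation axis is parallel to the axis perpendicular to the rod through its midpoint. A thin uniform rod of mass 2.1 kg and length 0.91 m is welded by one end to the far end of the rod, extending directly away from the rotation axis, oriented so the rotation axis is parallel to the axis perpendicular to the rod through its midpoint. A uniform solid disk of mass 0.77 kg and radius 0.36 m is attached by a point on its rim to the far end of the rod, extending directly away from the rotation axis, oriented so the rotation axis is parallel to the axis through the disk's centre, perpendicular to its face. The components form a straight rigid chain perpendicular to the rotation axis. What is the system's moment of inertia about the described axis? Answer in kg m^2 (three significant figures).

Solid sphere: I_cm = (2/5)MR² = (2/5)(4.2)(0.25)² = 0.105 kg m^2; centre at d = 0.25 m, so the parallel axis theorem gives I = 0.105 + (4.2)(0.25)² = 0.3675 kg m^2.
Thin rod: I_cm = (1/12)ML² = (1/12)(3.3)(0.52)² = 0.07436 kg m^2; centre at d = 0.25 + 0.25 + 0.26 = 0.76 m, so the parallel axis theorem gives I = 0.07436 + (3.3)(0.76)² = 1.9804 kg m^2.
Thin rod: I_cm = (1/12)ML² = (1/12)(2.1)(0.91)² = 0.14492 kg m^2; centre at d = 0.25 + 0.25 + 0.26 + 0.26 + 0.455 = 1.475 m, so the parallel axis theorem gives I = 0.14492 + (2.1)(1.475)² = 4.7137 kg m^2.
Solid disk: I_cm = (1/2)MR² = (1/2)(0.77)(0.36)² = 0.049896 kg m^2; centre at d = 0.25 + 0.25 + 0.26 + 0.26 + 0.455 + 0.455 + 0.36 = 2.29 m, so the parallel axis theorem gives I = 0.049896 + (0.77)(2.29)² = 4.0879 kg m^2.
Total I = 0.3675 + 1.9804 + 4.7137 + 4.0879 = 11.15 kg m^2.

11.1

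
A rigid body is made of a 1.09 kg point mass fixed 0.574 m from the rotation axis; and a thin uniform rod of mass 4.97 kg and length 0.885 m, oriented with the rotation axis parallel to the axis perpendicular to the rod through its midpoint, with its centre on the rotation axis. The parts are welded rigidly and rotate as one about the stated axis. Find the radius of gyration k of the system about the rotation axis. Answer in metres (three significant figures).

0.336

Point mass: I_cm = 0; centre at d = 0.574 m, so the parallel axis theorem gives I = 0 + (1.09)(0.574)² = 0.35913 kg m².
Thin rod: I_cm = (1/12)ML² = (1/12)(4.97)(0.885)² = 0.32439 kg m²; axis through the centre, so I = 0.32439 kg m².
Total I = 0.68351 kg m²; total mass M = 6.06 kg.
k = √(I/M) = √(0.68351/6.06) = 0.33584 m.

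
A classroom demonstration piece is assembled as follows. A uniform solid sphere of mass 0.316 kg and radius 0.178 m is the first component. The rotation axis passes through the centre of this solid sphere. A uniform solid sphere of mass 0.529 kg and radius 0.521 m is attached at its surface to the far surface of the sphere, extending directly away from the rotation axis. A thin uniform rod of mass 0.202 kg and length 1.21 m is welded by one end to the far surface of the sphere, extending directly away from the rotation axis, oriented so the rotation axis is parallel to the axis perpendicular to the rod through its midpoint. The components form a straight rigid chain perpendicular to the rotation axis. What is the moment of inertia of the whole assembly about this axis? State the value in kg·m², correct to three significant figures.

1.02

Solid sphere: I_cm = (2/5)MR² = (2/5)(0.316)(0.178)² = 0.0040049 kg·m²; axis through the centre, so I = 0.0040049 kg·m².
Solid sphere: I_cm = (2/5)MR² = (2/5)(0.529)(0.521)² = 0.057437 kg·m²; centre at d = 0.178 + 0.521 = 0.699 m, so the parallel axis theorem gives I = 0.057437 + (0.529)(0.699)² = 0.31591 kg·m².
Thin rod: I_cm = (1/12)ML² = (1/12)(0.202)(1.21)² = 0.024646 kg·m²; centre at d = 0.178 + 0.521 + 0.521 + 0.605 = 1.825 m, so the parallel axis theorem gives I = 0.024646 + (0.202)(1.825)² = 0.69743 kg·m².
Total I = 0.0040049 + 0.31591 + 0.69743 = 1.0173 kg·m².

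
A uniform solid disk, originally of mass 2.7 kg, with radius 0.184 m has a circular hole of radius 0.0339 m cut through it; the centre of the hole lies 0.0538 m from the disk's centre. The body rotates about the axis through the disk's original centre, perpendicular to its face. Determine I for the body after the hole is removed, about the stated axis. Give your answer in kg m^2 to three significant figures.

Unpierced body about its centre: I₀ = (1/2)MR² = (1/2)(2.7)(0.184)² = 0.045706 kg m^2.
The removed disk has mass m = M·(r/R)² = (2.7)(0.0339/0.184)² = 0.091649 kg (same uniform areal density).
Its moment of inertia about the rotation axis (parallel-axis theorem): I_hole = (1/2)mr² + md² = (1/2)(0.091649)(0.0339)² + (0.091649)(0.0538)² = 0.00031793 kg m^2.
Treating the hole as negative mass, I = I₀ − I_hole = 0.045706 − 0.00031793 = 0.045388 kg m^2.

0.0454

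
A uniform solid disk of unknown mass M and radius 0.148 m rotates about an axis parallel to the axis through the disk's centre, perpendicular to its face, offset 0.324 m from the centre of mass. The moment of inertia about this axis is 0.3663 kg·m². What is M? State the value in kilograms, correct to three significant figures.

3.16

I = I_cm + Md² = (1/2)MR² + Md² = M·[0.5·(0.148)² + (0.324)²] = M·0.11593.
So M = 0.3663 / 0.11593 = 3.1597 kg.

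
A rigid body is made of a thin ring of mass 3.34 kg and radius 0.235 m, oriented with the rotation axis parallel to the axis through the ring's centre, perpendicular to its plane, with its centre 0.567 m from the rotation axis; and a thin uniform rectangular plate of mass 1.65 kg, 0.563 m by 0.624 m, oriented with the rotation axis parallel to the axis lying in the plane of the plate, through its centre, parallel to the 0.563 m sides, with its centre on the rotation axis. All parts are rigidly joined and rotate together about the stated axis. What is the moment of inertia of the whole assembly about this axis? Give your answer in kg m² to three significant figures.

1.31

Thin ring: I_cm = MR² = (3.34)(0.235)² = 0.18445 kg m²; centre at d = 0.567 m, so I = I_cm + Md² gives I = 0.18445 + (3.34)(0.567)² = 1.2582 kg m².
Rectangular plate: I_cm = (1/12)Mb² = (1/12)(1.65)(0.624)² = 0.053539 kg m²; axis through the centre, so I = 0.053539 kg m².
Total I = 1.2582 + 0.053539 = 1.3118 kg m².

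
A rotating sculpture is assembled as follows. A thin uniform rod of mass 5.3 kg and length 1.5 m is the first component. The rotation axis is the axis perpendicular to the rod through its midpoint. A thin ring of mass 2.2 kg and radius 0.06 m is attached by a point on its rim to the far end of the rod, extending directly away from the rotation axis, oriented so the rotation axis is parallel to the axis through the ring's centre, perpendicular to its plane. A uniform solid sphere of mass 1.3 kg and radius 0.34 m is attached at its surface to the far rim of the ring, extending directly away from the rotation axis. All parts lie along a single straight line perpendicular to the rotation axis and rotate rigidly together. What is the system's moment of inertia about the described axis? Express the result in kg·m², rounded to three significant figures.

Thin rod: I_cm = (1/12)ML² = (1/12)(5.3)(1.5)² = 0.99375 kg·m²; axis through the centre, so I = 0.99375 kg·m².
Thin ring: I_cm = MR² = (2.2)(0.06)² = 0.00792 kg·m²; centre at d = 0.75 + 0.06 = 0.81 m, so I = I_cm + Md² gives I = 0.00792 + (2.2)(0.81)² = 1.4513 kg·m².
Solid sphere: I_cm = (2/5)MR² = (2/5)(1.3)(0.34)² = 0.060112 kg·m²; centre at d = 0.75 + 0.06 + 0.06 + 0.34 = 1.21 m, so I = I_cm + Md² gives I = 0.060112 + (1.3)(1.21)² = 1.9634 kg·m².
Total I = 0.99375 + 1.4513 + 1.9634 = 4.4085 kg·m².

4.41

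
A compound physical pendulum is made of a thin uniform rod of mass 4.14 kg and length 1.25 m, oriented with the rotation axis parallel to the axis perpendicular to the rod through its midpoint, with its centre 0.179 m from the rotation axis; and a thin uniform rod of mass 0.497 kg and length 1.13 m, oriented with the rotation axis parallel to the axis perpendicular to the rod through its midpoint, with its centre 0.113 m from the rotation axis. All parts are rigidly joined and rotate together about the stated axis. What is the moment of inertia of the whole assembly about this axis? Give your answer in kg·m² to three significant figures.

Thin rod: I_cm = (1/12)ML² = (1/12)(4.14)(1.25)² = 0.53906 kg·m²; centre at d = 0.179 m, so the parallel axis theorem gives I = 0.53906 + (4.14)(0.179)² = 0.67171 kg·m².
Thin rod: I_cm = (1/12)ML² = (1/12)(0.497)(1.13)² = 0.052885 kg·m²; centre at d = 0.113 m, so the parallel axis theorem gives I = 0.052885 + (0.497)(0.113)² = 0.059231 kg·m².
Total I = 0.67171 + 0.059231 = 0.73094 kg·m².

0.731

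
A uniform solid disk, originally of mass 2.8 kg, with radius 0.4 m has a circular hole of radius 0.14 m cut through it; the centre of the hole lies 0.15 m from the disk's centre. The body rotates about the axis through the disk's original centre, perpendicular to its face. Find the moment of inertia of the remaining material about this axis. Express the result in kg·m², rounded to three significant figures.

0.213

Unpierced body about its centre: I₀ = (1/2)MR² = (1/2)(2.8)(0.4)² = 0.224 kg·m².
The removed disk has mass m = M·(r/R)² = (2.8)(0.14/0.4)² = 0.343 kg (same uniform areal density).
Its moment of inertia about the rotation axis (parallel-axis theorem): I_hole = (1/2)mr² + md² = (1/2)(0.343)(0.14)² + (0.343)(0.15)² = 0.011079 kg·m².
Treating the hole as negative mass, I = I₀ − I_hole = 0.224 − 0.011079 = 0.21292 kg·m².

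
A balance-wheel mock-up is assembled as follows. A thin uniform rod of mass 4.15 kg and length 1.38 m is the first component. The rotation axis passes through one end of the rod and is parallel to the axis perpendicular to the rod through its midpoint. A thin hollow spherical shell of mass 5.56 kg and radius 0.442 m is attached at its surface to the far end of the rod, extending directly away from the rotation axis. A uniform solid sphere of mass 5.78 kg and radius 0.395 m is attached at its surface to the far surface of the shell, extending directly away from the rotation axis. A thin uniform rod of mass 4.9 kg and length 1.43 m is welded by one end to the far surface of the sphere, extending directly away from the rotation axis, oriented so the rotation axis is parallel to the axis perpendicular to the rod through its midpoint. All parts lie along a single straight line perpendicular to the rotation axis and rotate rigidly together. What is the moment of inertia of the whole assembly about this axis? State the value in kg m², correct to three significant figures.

Thin rod: I_cm = (1/12)ML² = (1/12)(4.15)(1.38)² = 0.6586 kg m²; centre at d = 0.69 m, so I = I_cm + Md² gives I = 0.6586 + (4.15)(0.69)² = 2.6344 kg m².
Spherical shell: I_cm = (2/3)MR² = (2/3)(5.56)(0.442)² = 0.72415 kg m²; centre at d = 0.69 + 0.69 + 0.442 = 1.822 m, so I = I_cm + Md² gives I = 0.72415 + (5.56)(1.822)² = 19.182 kg m².
Solid sphere: I_cm = (2/5)MR² = (2/5)(5.78)(0.395)² = 0.36073 kg m²; centre at d = 0.69 + 0.69 + 0.442 + 0.442 + 0.395 = 2.659 m, so I = I_cm + Md² gives I = 0.36073 + (5.78)(2.659)² = 41.227 kg m².
Thin rod: I_cm = (1/12)ML² = (1/12)(4.9)(1.43)² = 0.835 kg m²; centre at d = 0.69 + 0.69 + 0.442 + 0.442 + 0.395 + 0.395 + 0.715 = 3.769 m, so I = I_cm + Md² gives I = 0.835 + (4.9)(3.769)² = 70.441 kg m².
Total I = 2.6344 + 19.182 + 41.227 + 70.441 = 133.48 kg m².

133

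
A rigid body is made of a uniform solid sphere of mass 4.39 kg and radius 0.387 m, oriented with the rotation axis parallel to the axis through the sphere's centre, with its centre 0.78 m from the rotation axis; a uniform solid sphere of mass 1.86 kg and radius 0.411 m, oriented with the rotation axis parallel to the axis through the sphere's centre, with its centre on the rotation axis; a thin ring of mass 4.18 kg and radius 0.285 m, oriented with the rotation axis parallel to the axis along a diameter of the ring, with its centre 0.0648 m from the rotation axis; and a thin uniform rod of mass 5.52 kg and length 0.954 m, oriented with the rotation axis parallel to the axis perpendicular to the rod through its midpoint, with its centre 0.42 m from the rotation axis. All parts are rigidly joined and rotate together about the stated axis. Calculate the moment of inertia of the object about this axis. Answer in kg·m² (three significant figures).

Solid sphere: I_cm = (2/5)MR² = (2/5)(4.39)(0.387)² = 0.26299 kg·m²; centre at d = 0.78 m, so I = I_cm + Md² gives I = 0.26299 + (4.39)(0.78)² = 2.9339 kg·m².
Solid sphere: I_cm = (2/5)MR² = (2/5)(1.86)(0.411)² = 0.12568 kg·m²; axis through the centre, so I = 0.12568 kg·m².
Thin ring: I_cm = (1/2)MR² = (1/2)(4.18)(0.285)² = 0.16976 kg·m²; centre at d = 0.0648 m, so I = I_cm + Md² gives I = 0.16976 + (4.18)(0.0648)² = 0.18731 kg·m².
Thin rod: I_cm = (1/12)ML² = (1/12)(5.52)(0.954)² = 0.41865 kg·m²; centre at d = 0.42 m, so I = I_cm + Md² gives I = 0.41865 + (5.52)(0.42)² = 1.3924 kg·m².
Total I = 2.9339 + 0.12568 + 0.18731 + 1.3924 = 4.6392 kg·m².

4.64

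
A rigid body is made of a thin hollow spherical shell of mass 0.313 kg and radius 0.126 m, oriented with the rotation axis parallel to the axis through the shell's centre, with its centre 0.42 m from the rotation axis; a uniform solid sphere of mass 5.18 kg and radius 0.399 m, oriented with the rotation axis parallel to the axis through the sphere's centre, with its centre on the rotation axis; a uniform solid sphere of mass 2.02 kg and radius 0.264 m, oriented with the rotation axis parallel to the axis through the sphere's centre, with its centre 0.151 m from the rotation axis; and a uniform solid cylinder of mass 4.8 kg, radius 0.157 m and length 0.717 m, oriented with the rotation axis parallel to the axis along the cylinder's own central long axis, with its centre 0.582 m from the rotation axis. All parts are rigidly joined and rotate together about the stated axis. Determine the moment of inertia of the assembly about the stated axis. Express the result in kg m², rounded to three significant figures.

2.18

Spherical shell: I_cm = (2/3)MR² = (2/3)(0.313)(0.126)² = 0.0033128 kg m²; centre at d = 0.42 m, so I = I_cm + Md² gives I = 0.0033128 + (0.313)(0.42)² = 0.058526 kg m².
Solid sphere: I_cm = (2/5)MR² = (2/5)(5.18)(0.399)² = 0.32986 kg m²; axis through the centre, so I = 0.32986 kg m².
Solid sphere: I_cm = (2/5)MR² = (2/5)(2.02)(0.264)² = 0.056314 kg m²; centre at d = 0.151 m, so I = I_cm + Md² gives I = 0.056314 + (2.02)(0.151)² = 0.10237 kg m².
Solid cylinder: I_cm = (1/2)MR² = (1/2)(4.8)(0.157)² = 0.059158 kg m²; centre at d = 0.582 m, so I = I_cm + Md² gives I = 0.059158 + (4.8)(0.582)² = 1.685 kg m².
Total I = 0.058526 + 0.32986 + 0.10237 + 1.685 = 2.1758 kg m².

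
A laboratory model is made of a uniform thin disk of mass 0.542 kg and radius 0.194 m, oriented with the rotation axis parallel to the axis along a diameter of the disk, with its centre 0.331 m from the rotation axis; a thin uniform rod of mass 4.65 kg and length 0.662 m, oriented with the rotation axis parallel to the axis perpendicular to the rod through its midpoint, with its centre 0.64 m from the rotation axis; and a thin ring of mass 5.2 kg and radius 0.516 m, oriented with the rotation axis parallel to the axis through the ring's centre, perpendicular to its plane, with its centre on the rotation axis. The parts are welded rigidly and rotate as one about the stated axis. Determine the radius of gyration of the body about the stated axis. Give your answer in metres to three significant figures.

Thin disk: I_cm = (1/4)MR² = (1/4)(0.542)(0.194)² = 0.0050997 kg·m²; centre at d = 0.331 m, so I = I_cm + Md² gives I = 0.0050997 + (0.542)(0.331)² = 0.064482 kg·m².
Thin rod: I_cm = (1/12)ML² = (1/12)(4.65)(0.662)² = 0.16982 kg·m²; centre at d = 0.64 m, so I = I_cm + Md² gives I = 0.16982 + (4.65)(0.64)² = 2.0745 kg·m².
Thin ring: I_cm = MR² = (5.2)(0.516)² = 1.3845 kg·m²; axis through the centre, so I = 1.3845 kg·m².
Total I = 3.5235 kg·m²; total mass M = 10.392 kg.
k = √(I/M) = √(3.5235/10.392) = 0.58229 m.

0.582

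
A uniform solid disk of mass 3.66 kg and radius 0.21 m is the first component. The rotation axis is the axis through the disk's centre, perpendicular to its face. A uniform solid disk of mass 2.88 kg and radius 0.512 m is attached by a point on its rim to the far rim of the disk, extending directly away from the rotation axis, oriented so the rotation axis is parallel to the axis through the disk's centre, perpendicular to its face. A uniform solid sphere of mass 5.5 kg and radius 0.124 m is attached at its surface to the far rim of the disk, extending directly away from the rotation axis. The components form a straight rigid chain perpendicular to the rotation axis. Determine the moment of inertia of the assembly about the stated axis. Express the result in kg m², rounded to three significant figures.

12.1

Solid disk: I_cm = (1/2)MR² = (1/2)(3.66)(0.21)² = 0.080703 kg m²; axis through the centre, so I = 0.080703 kg m².
Solid disk: I_cm = (1/2)MR² = (1/2)(2.88)(0.512)² = 0.37749 kg m²; centre at d = 0.21 + 0.512 = 0.722 m, so I = I_cm + Md² gives I = 0.37749 + (2.88)(0.722)² = 1.8788 kg m².
Solid sphere: I_cm = (2/5)MR² = (2/5)(5.5)(0.124)² = 0.033827 kg m²; centre at d = 0.21 + 0.512 + 0.512 + 0.124 = 1.358 m, so I = I_cm + Md² gives I = 0.033827 + (5.5)(1.358)² = 10.177 kg m².
Total I = 0.080703 + 1.8788 + 10.177 = 12.136 kg m².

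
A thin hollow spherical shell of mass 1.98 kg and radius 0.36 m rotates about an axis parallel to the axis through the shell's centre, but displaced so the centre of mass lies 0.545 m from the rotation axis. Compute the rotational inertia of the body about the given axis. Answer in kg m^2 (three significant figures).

0.759

I_cm = (2/3)MR² = (2/3)(1.98)(0.36)² = 0.17107 kg m^2; centre at d = 0.545 m, so I = I_cm + Md² gives I = 0.17107 + (1.98)(0.545)² = 0.75918 kg m^2.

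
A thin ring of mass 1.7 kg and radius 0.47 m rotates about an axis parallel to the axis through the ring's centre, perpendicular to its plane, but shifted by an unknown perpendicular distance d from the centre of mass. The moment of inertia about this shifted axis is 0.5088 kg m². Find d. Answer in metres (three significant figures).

About the centre-of-mass axis, I_cm = MR² = (1.7)(0.47)² = 0.37553 kg m².
Parallel axis theorem: I = I_cm + Md², so Md² = 0.5088 − 0.37553 = 0.13327 kg m².
d = √(0.13327 / 1.7) = 0.27999 m.

0.280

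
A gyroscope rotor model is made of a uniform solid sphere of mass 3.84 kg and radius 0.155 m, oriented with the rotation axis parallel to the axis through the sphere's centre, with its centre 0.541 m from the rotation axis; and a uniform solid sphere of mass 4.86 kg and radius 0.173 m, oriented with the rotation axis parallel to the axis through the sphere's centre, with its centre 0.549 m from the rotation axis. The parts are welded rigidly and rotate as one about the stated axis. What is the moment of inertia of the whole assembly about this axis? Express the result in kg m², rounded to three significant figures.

Solid sphere: I_cm = (2/5)MR² = (2/5)(3.84)(0.155)² = 0.036902 kg m²; centre at d = 0.541 m, so the parallel axis theorem gives I = 0.036902 + (3.84)(0.541)² = 1.1608 kg m².
Solid sphere: I_cm = (2/5)MR² = (2/5)(4.86)(0.173)² = 0.058182 kg m²; centre at d = 0.549 m, so the parallel axis theorem gives I = 0.058182 + (4.86)(0.549)² = 1.523 kg m².
Total I = 1.1608 + 1.523 = 2.6838 kg m².

2.68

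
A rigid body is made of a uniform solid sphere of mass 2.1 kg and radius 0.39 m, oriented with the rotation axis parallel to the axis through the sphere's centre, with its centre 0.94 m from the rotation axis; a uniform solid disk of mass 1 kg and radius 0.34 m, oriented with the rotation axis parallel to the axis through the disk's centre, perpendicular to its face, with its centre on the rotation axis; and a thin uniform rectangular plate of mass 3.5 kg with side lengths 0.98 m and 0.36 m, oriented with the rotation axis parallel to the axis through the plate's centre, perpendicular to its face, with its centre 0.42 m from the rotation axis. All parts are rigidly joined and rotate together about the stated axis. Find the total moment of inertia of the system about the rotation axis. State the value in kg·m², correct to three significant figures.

2.98

Solid sphere: I_cm = (2/5)MR² = (2/5)(2.1)(0.39)² = 0.12776 kg·m²; centre at d = 0.94 m, so I = I_cm + Md² gives I = 0.12776 + (2.1)(0.94)² = 1.9833 kg·m².
Solid disk: I_cm = (1/2)MR² = (1/2)(1)(0.34)² = 0.0578 kg·m²; axis through the centre, so I = 0.0578 kg·m².
Rectangular plate: I_cm = (1/12)M(a²+b²) = (1/12)(3.5)[(0.98)² + (0.36)²] = 0.31792 kg·m²; centre at d = 0.42 m, so I = I_cm + Md² gives I = 0.31792 + (3.5)(0.42)² = 0.93532 kg·m².
Total I = 1.9833 + 0.0578 + 0.93532 = 2.9764 kg·m².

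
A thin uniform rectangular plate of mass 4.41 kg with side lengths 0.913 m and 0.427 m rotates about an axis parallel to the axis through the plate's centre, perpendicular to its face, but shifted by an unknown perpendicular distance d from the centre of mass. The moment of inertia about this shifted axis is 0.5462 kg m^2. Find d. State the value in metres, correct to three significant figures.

0.198

About the centre-of-mass axis, I_cm = (1/12)M(a²+b²) = (1/12)(4.41)[(0.913)² + (0.427)²] = 0.37334 kg m^2.
Parallel axis theorem: I = I_cm + Md², so Md² = 0.5462 − 0.37334 = 0.17286 kg m^2.
d = √(0.17286 / 4.41) = 0.19798 m.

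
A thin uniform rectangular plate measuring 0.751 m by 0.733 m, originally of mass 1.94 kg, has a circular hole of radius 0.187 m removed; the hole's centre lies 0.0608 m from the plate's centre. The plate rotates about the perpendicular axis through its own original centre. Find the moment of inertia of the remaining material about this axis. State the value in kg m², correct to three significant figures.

0.170

Unpierced body about its centre: I₀ = (1/12)M(a²+b²) = (1/12)(1.94)[(0.751)² + (0.733)²] = 0.17804 kg m².
The removed disk has mass m = M·πr²/(ab) = (1.94)·π(0.187)²/(0.751·0.733) = 0.38716 kg (same uniform areal density).
Its moment of inertia about the rotation axis (parallel-axis theorem): I_hole = (1/2)mr² + md² = (1/2)(0.38716)(0.187)² + (0.38716)(0.0608)² = 0.0082005 kg m².
Treating the hole as negative mass, I = I₀ − I_hole = 0.17804 − 0.0082005 = 0.16984 kg m².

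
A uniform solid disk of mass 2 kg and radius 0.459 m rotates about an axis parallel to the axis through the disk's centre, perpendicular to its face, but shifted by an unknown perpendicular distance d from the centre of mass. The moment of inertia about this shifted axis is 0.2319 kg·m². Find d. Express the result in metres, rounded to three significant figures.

About the centre-of-mass axis, I_cm = (1/2)MR² = (1/2)(2)(0.459)² = 0.21068 kg·m².
Parallel axis theorem: I = I_cm + Md², so Md² = 0.2319 − 0.21068 = 0.021219 kg·m².
d = √(0.021219 / 2) = 0.103 m.

0.103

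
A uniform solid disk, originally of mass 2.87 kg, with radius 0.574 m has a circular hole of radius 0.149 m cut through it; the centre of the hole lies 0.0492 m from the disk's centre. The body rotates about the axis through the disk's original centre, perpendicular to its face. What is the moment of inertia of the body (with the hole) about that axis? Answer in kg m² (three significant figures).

Unpierced body about its centre: I₀ = (1/2)MR² = (1/2)(2.87)(0.574)² = 0.4728 kg m².
The removed disk has mass m = M·(r/R)² = (2.87)(0.149/0.574)² = 0.19339 kg (same uniform areal density).
Its moment of inertia about the rotation axis (parallel-axis theorem): I_hole = (1/2)mr² + md² = (1/2)(0.19339)(0.149)² + (0.19339)(0.0492)² = 0.0026148 kg m².
Treating the hole as negative mass, I = I₀ − I_hole = 0.4728 − 0.0026148 = 0.47018 kg m².

0.470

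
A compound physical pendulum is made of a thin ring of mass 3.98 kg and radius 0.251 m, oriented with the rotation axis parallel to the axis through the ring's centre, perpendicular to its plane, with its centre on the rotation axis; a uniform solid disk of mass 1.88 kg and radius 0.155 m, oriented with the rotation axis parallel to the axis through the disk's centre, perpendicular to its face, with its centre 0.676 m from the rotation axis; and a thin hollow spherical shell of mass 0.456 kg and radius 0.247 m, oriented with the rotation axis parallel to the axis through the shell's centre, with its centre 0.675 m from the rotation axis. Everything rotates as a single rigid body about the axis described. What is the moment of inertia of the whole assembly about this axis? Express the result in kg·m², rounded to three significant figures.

Thin ring: I_cm = MR² = (3.98)(0.251)² = 0.25074 kg·m²; axis through the centre, so I = 0.25074 kg·m².
Solid disk: I_cm = (1/2)MR² = (1/2)(1.88)(0.155)² = 0.022583 kg·m²; centre at d = 0.676 m, so the parallel axis theorem gives I = 0.022583 + (1.88)(0.676)² = 0.8817 kg·m².
Spherical shell: I_cm = (2/3)MR² = (2/3)(0.456)(0.247)² = 0.018547 kg·m²; centre at d = 0.675 m, so the parallel axis theorem gives I = 0.018547 + (0.456)(0.675)² = 0.22631 kg·m².
Total I = 0.25074 + 0.8817 + 0.22631 = 1.3588 kg·m².

1.36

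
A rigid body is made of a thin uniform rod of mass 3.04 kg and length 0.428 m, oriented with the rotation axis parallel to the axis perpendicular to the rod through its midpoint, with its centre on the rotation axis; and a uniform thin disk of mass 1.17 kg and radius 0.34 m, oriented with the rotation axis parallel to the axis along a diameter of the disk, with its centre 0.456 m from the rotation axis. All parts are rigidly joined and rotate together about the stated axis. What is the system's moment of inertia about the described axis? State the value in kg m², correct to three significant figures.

0.324

Thin rod: I_cm = (1/12)ML² = (1/12)(3.04)(0.428)² = 0.046407 kg m²; axis through the centre, so I = 0.046407 kg m².
Thin disk: I_cm = (1/4)MR² = (1/4)(1.17)(0.34)² = 0.033813 kg m²; centre at d = 0.456 m, so the parallel axis theorem gives I = 0.033813 + (1.17)(0.456)² = 0.2771 kg m².
Total I = 0.046407 + 0.2771 = 0.3235 kg m².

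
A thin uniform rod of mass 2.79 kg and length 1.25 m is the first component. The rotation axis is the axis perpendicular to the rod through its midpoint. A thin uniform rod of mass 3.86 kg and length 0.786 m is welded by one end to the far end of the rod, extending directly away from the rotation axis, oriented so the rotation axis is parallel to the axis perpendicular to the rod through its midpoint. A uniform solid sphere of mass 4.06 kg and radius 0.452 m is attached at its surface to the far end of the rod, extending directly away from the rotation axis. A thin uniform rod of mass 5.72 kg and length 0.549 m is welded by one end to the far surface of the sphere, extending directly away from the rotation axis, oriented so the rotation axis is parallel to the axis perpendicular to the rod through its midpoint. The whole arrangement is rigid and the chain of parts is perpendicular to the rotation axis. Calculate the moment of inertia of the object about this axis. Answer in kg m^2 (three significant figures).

Thin rod: I_cm = (1/12)ML² = (1/12)(2.79)(1.25)² = 0.36328 kg m^2; axis through the centre, so I = 0.36328 kg m^2.
Thin rod: I_cm = (1/12)ML² = (1/12)(3.86)(0.786)² = 0.19872 kg m^2; centre at d = 0.625 + 0.393 = 1.018 m, so I = I_cm + Md² gives I = 0.19872 + (3.86)(1.018)² = 4.1989 kg m^2.
Solid sphere: I_cm = (2/5)MR² = (2/5)(4.06)(0.452)² = 0.33179 kg m^2; centre at d = 0.625 + 0.393 + 0.393 + 0.452 = 1.863 m, so I = I_cm + Md² gives I = 0.33179 + (4.06)(1.863)² = 14.423 kg m^2.
Thin rod: I_cm = (1/12)ML² = (1/12)(5.72)(0.549)² = 0.14367 kg m^2; centre at d = 0.625 + 0.393 + 0.393 + 0.452 + 0.452 + 0.2745 = 2.5895 m, so I = I_cm + Md² gives I = 0.14367 + (5.72)(2.5895)² = 38.499 kg m^2.
Total I = 0.36328 + 4.1989 + 14.423 + 38.499 = 57.485 kg m^2.

57.5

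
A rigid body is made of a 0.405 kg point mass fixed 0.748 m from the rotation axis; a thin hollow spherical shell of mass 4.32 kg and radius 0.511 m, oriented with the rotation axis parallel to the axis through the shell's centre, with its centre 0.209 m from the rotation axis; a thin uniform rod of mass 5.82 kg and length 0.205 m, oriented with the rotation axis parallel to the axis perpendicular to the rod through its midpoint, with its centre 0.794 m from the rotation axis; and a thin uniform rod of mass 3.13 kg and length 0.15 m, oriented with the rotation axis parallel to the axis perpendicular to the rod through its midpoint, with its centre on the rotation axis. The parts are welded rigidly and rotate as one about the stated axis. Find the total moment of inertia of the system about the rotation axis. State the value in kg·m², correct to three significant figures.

Point mass: I_cm = 0; centre at d = 0.748 m, so I = I_cm + Md² gives I = 0 + (0.405)(0.748)² = 0.2266 kg·m².
Spherical shell: I_cm = (2/3)MR² = (2/3)(4.32)(0.511)² = 0.75203 kg·m²; centre at d = 0.209 m, so I = I_cm + Md² gives I = 0.75203 + (4.32)(0.209)² = 0.94073 kg·m².
Thin rod: I_cm = (1/12)ML² = (1/12)(5.82)(0.205)² = 0.020382 kg·m²; centre at d = 0.794 m, so I = I_cm + Md² gives I = 0.020382 + (5.82)(0.794)² = 3.6895 kg·m².
Thin rod: I_cm = (1/12)ML² = (1/12)(3.13)(0.15)² = 0.0058687 kg·m²; axis through the centre, so I = 0.0058687 kg·m².
Total I = 0.2266 + 0.94073 + 3.6895 + 0.0058687 = 4.8627 kg·m².

4.86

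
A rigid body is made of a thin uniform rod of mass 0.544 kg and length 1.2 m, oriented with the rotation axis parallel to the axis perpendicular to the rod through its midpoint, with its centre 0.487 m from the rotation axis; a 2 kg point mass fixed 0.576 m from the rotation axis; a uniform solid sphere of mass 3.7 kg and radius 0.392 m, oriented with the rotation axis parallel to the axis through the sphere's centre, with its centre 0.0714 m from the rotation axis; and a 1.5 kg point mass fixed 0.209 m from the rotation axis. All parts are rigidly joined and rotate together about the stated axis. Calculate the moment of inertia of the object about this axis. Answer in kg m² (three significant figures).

Thin rod: I_cm = (1/12)ML² = (1/12)(0.544)(1.2)² = 0.06528 kg m²; centre at d = 0.487 m, so I = I_cm + Md² gives I = 0.06528 + (0.544)(0.487)² = 0.1943 kg m².
Point mass: I_cm = 0; centre at d = 0.576 m, so I = I_cm + Md² gives I = 0 + (2)(0.576)² = 0.66355 kg m².
Solid sphere: I_cm = (2/5)MR² = (2/5)(3.7)(0.392)² = 0.22742 kg m²; centre at d = 0.0714 m, so I = I_cm + Md² gives I = 0.22742 + (3.7)(0.0714)² = 0.24629 kg m².
Point mass: I_cm = 0; centre at d = 0.209 m, so I = I_cm + Md² gives I = 0 + (1.5)(0.209)² = 0.065521 kg m².
Total I = 0.1943 + 0.66355 + 0.24629 + 0.065521 = 1.1697 kg m².

1.17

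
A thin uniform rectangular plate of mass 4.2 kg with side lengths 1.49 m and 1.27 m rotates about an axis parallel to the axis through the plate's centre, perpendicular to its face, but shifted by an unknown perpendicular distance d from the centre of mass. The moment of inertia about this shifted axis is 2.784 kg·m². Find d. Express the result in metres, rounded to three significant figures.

About the centre-of-mass axis, I_cm = (1/12)M(a²+b²) = (1/12)(4.2)[(1.49)² + (1.27)²] = 1.3416 kg·m².
Parallel axis theorem: I = I_cm + Md², so Md² = 2.784 − 1.3416 = 1.4424 kg·m².
d = √(1.4424 / 4.2) = 0.58604 m.

0.586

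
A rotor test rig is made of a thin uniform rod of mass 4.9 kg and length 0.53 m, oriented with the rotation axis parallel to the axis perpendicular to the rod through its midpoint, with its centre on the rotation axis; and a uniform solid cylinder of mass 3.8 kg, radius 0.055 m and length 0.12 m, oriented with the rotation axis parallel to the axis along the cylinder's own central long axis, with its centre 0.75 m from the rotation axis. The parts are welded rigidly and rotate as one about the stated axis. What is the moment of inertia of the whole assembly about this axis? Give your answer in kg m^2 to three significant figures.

2.26

Thin rod: I_cm = (1/12)ML² = (1/12)(4.9)(0.53)² = 0.1147 kg m^2; axis through the centre, so I = 0.1147 kg m^2.
Solid cylinder: I_cm = (1/2)MR² = (1/2)(3.8)(0.055)² = 0.0057475 kg m^2; centre at d = 0.75 m, so I = I_cm + Md² gives I = 0.0057475 + (3.8)(0.75)² = 2.1432 kg m^2.
Total I = 0.1147 + 2.1432 = 2.2579 kg m^2.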